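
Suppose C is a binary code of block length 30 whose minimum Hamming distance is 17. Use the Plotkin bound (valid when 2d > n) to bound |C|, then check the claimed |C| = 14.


Plotkin bound M ≤ 8; given |C| = 14 > bound (violated).

Check applicability: 2d = 34, n = 30.
2d − n = 4 > 0, so Plotkin applies.
Compute d/(2d−n) = 17/4 ≈ 4.2500.
⌊d/(2d−n)⌋ = 4.
Plotkin bound: M ≤ 2·4 = 8.
Given |C| = 14, check: VIOLATED.
This |C| is above the Plotkin bound, so no binary code with n = 30, d = 17 and 14 codewords exists.


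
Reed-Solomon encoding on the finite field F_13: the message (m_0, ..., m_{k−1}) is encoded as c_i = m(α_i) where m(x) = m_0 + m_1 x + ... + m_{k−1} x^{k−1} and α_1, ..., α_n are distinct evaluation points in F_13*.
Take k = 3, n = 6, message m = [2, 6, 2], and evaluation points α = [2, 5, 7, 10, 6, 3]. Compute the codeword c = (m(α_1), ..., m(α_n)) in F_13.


c = [9, 4, 12, 2, 6, 12]

Message polynomial: m(x) = 2 + 6·x + 2·x^2 (mod 13).
For each evaluation point α_i, compute m(α_i) mod 13:
  α_1 = 2: Horner steps 2 → 10 → 9, so m(2) = 9.
  α_2 = 5: Horner steps 2 → 3 → 4, so m(5) = 4.
  α_3 = 7: Horner steps 2 → 7 → 12, so m(7) = 12.
  α_4 = 10: Horner steps 2 → 0 → 2, so m(10) = 2.
  α_5 = 6: Horner steps 2 → 5 → 6, so m(6) = 6.
  α_6 = 3: Horner steps 2 → 12 → 12, so m(3) = 12.
Codeword c = [9, 4, 12, 2, 6, 12] ∈ F_13^6.


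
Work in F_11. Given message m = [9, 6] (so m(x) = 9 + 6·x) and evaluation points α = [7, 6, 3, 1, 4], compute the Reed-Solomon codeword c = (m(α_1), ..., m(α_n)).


c = [7, 1, 5, 4, 0]

Message polynomial: m(x) = 9 + 6·x (mod 11).
For each evaluation point α_i, compute m(α_i) mod 11:
  α_1 = 7: Horner steps 6 → 7, so m(7) = 7.
  α_2 = 6: Horner steps 6 → 1, so m(6) = 1.
  α_3 = 3: Horner steps 6 → 5, so m(3) = 5.
  α_4 = 1: Horner steps 6 → 4, so m(1) = 4.
  α_5 = 4: Horner steps 6 → 0, so m(4) = 0.
Codeword c = [7, 1, 5, 4, 0] ∈ F_11^5.


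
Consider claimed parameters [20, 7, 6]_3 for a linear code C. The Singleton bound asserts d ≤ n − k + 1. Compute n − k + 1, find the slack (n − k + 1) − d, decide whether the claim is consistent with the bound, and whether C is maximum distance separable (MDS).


Singleton RHS = n − k + 1 = 14, slack = 8, bound satisfied, not MDS.

Singleton bound: d ≤ n − k + 1.
Here n = 20, k = 7, so n − k + 1 = 14.
Given d = 6, check d ≤ 14: YES.
Slack = (n − k + 1) − d = 8.
The code is NOT MDS (slack = 8 > 0).
Description: the claimed parameters are [20, 7, 6]_3; such a code would be non-MDS.


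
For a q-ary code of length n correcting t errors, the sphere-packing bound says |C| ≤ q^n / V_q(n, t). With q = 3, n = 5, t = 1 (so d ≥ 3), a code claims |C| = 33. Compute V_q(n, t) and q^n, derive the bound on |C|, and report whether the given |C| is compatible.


V_q(n, t) = 11, q^n = 243, Hamming bound = 22, |C| = 33 > bound (violated).

Step 1: Compute V_q(n, t) = Σ_{j=0}^1 C(n, j) (q−1)^j.
  j = 0: C(5,0)·(2)^0 = 1·1 = 1.
  j = 1: C(5,1)·(2)^1 = 5·2 = 10.
  V_q(n, t) = 1 + 10 = 11.
Step 2: q^n = 3^5 = 243.
Step 3: Hamming bound ⌊q^n / V_q(n,t)⌋ = ⌊243/11⌋ = 22.
Step 4: Compare |C| = 33 to 22: violated.
The claimed |C| lies above the Hamming bound, so no 3-ary code of length 5 with d ≥ 3 can have 33 codewords.


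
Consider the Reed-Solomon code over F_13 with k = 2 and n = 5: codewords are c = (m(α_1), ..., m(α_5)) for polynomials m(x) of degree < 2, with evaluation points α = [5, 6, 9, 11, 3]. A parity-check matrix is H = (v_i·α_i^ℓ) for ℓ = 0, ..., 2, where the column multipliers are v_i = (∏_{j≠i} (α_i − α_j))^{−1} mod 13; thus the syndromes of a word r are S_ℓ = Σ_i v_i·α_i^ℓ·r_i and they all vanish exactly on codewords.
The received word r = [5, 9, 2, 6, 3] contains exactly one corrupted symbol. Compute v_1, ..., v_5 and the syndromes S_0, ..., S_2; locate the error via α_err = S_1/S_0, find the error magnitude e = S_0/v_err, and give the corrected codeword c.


S = (6, 4, 7), error at position 1, error magnitude e = 11, c = [7, 9, 2, 6, 3].

Step 1: column multipliers v_i = (∏_{j≠i}(α_i − α_j))^{−1} mod 13.
  i = 1 (α = 5): (5−6)(5−9)(5−11)(5−3) = (−1)·(−4)·(−6)·2 = −48 ≡ 4, so v_1 = 4^{−1} = 10 (mod 13).
  i = 2 (α = 6): (6−5)(6−9)(6−11)(6−3) = 1·(−3)·(−5)·3 = 45 ≡ 6, so v_2 = 6^{−1} = 11 (mod 13).
  i = 3 (α = 9): (9−5)(9−6)(9−11)(9−3) = 4·3·(−2)·6 = −144 ≡ 12, so v_3 = 12^{−1} = 12 (mod 13).
  i = 4 (α = 11): (11−5)(11−6)(11−9)(11−3) = 6·5·2·8 = 480 ≡ 12, so v_4 = 12^{−1} = 12 (mod 13).
  i = 5 (α = 3): (3−5)(3−6)(3−9)(3−11) = (−2)·(−3)·(−6)·(−8) = 288 ≡ 2, so v_5 = 2^{−1} = 7 (mod 13).
  v = [10, 11, 12, 12, 7].
Step 2: syndromes of r = [5, 9, 2, 6, 3] (all sums mod 13).
  S_0 = Σ v_i r_i = 10·5 + 11·9 + 12·2 + 12·6 + 7·3 = 266 ≡ 6.
  S_1 = Σ v_i α_i r_i = 10·5·5 + 11·6·9 + 12·9·2 + 12·11·6 + 7·3·3 = 1915 ≡ 4.
  α_i^2 mod 13 = [12, 10, 3, 4, 9].
  S_2 = Σ v_i α_i^2 r_i = 10·12·5 + 11·10·9 + 12·3·2 + 12·4·6 + 7·9·3 = 2139 ≡ 7.
  S = (6, 4, 7) ≠ 0, so r is not a codeword (an error is present).
Step 3: locate the error. For a single error e at position i, S_ℓ = v_i·e·α_i^ℓ, so α_err = S_1/S_0.
  S_0^{−1} = 6^{−1} = 11 (mod 13), so α_err = 4·11 = 44 ≡ 5 = α_1. Error position i = 1.
  Consistency check: S_2/S_1 = 7·10 = 70 ≡ 5 = α_err ✓ (single-error assumption holds).
Step 4: error magnitude e = S_0/v_1 = S_0·∏_{j≠1}(α_1 − α_j) = 6·4 = 24 ≡ 11 (mod 13).
Step 5: correct position 1: c_1 = r_1 − e = 5 − 11 ≡ 7 (mod 13). Hence c = [7, 9, 2, 6, 3].
  Check: interpolating c through the α_i gives m(x) = 10 + 2·x (degree < 2) with m(α_i) = c_i for every i, so c is indeed a codeword.


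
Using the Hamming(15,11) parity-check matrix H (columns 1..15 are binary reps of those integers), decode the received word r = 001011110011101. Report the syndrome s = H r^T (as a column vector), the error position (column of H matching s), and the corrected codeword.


s = (1, 0, 1, 0)^T, error position = 10, corrected codeword c = 001011110111101

Compute s = H r^T mod 2 one row at a time:
  s_1 = 1 + 0 + 0 + 1 + 1 + 1 + 0 + 1 = 5 ≡ 1 (mod 2).
  s_2 = 0 + 1 + 1 + 1 + 1 + 1 + 0 + 1 = 6 ≡ 0 (mod 2).
  s_3 = 0 + 1 + 1 + 1 + 0 + 1 + 0 + 1 = 5 ≡ 1 (mod 2).
  s_4 = 0 + 1 + 1 + 1 + 0 + 1 + 1 + 1 = 6 ≡ 0 (mod 2).
s = (1, 0, 1, 0)^T — this equals column 10 of H (binary 1010), so error is at position 10.
Correct: flip bit 10 of r = 001011110011101 to get c = 001011110111101.


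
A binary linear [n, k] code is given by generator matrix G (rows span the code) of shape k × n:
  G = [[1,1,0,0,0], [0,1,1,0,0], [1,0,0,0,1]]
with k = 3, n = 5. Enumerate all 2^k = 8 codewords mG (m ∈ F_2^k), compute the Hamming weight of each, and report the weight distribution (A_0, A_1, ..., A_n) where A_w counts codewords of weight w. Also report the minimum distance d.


Weight distribution: A_0 = 1, A_2 = 6, A_4 = 1. Minimum distance d = 2.

Enumerate all 2^3 = 8 messages m ∈ F_2^3.
For each, compute codeword c = mG in F_2^5, then tally its weight.
  m = 000 → c = 00000, weight = 0.
  m = 100 → c = 11000, weight = 2.
  m = 010 → c = 01100, weight = 2.
  m = 110 → c = 10100, weight = 2.
  m = 001 → c = 10001, weight = 2.
  m = 101 → c = 01001, weight = 2.
  m = 011 → c = 11101, weight = 4.
  m = 111 → c = 00101, weight = 2.
Tally weights:
  weight 0: 1 codewords.
  weight 2: 6 codewords.
  weight 4: 1 codewords.
Minimum distance d = smallest w > 0 with A_w > 0 = 2.
Sanity: Σ A_w = 8 = 2^3 = 8 ✓.


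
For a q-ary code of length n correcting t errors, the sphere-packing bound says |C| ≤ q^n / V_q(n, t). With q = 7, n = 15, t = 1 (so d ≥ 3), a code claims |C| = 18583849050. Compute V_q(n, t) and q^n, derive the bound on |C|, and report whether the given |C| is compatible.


V_q(n, t) = 91, q^n = 4747561509943, Hamming bound = 52171005603, |C| = 18583849050 ≤ bound (satisfied).

Step 1: Compute V_q(n, t) = Σ_{j=0}^1 C(n, j) (q−1)^j.
  j = 0: C(15,0)·(6)^0 = 1·1 = 1.
  j = 1: C(15,1)·(6)^1 = 15·6 = 90.
  V_q(n, t) = 1 + 90 = 91.
Step 2: q^n = 7^15 = 4747561509943.
Step 3: Hamming bound ⌊q^n / V_q(n,t)⌋ = ⌊4747561509943/91⌋ = 52171005603.
Step 4: Compare |C| = 18583849050 to 52171005603: satisfied.
The claimed |C| lies below the Hamming bound.


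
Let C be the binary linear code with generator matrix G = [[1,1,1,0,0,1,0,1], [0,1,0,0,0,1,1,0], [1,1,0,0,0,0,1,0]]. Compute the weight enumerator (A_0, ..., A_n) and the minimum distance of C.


Weight distribution: A_0 = 1, A_2 = 1, A_3 = 3, A_4 = 2, A_5 = 1. Minimum distance d = 2.

Enumerate all 2^3 = 8 messages m ∈ F_2^3.
For each, compute codeword c = mG in F_2^8, then tally its weight.
  m = 000 → c = 00000000, weight = 0.
  m = 100 → c = 11100101, weight = 5.
  m = 010 → c = 01000110, weight = 3.
  m = 110 → c = 10100011, weight = 4.
  m = 001 → c = 11000010, weight = 3.
  m = 101 → c = 00100111, weight = 4.
  m = 011 → c = 10000100, weight = 2.
  m = 111 → c = 01100001, weight = 3.
Tally weights:
  weight 0: 1 codewords.
  weight 2: 1 codewords.
  weight 3: 3 codewords.
  weight 4: 2 codewords.
  weight 5: 1 codewords.
Minimum distance d = smallest w > 0 with A_w > 0 = 2.
Sanity: Σ A_w = 8 = 2^3 = 8 ✓.


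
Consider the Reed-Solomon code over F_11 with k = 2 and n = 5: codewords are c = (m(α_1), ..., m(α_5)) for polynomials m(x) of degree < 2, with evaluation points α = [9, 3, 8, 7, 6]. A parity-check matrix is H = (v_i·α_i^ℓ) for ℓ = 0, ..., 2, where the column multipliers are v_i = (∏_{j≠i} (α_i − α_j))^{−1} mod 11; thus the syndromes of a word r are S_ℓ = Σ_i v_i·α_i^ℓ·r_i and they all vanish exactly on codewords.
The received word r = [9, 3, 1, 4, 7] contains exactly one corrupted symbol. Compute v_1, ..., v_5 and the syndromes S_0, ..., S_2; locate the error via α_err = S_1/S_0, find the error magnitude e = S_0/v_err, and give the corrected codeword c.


S = (8, 2, 6), error at position 2, error magnitude e = 9, c = [9, 5, 1, 4, 7].

Step 1: column multipliers v_i = (∏_{j≠i}(α_i − α_j))^{−1} mod 11.
  i = 1 (α = 9): (9−3)(9−8)(9−7)(9−6) = 6·1·2·3 = 36 ≡ 3, so v_1 = 3^{−1} = 4 (mod 11).
  i = 2 (α = 3): (3−9)(3−8)(3−7)(3−6) = (−6)·(−5)·(−4)·(−3) = 360 ≡ 8, so v_2 = 8^{−1} = 7 (mod 11).
  i = 3 (α = 8): (8−9)(8−3)(8−7)(8−6) = (−1)·5·1·2 = −10 ≡ 1, so v_3 = 1^{−1} = 1 (mod 11).
  i = 4 (α = 7): (7−9)(7−3)(7−8)(7−6) = (−2)·4·(−1)·1 = 8 ≡ 8, so v_4 = 8^{−1} = 7 (mod 11).
  i = 5 (α = 6): (6−9)(6−3)(6−8)(6−7) = (−3)·3·(−2)·(−1) = −18 ≡ 4, so v_5 = 4^{−1} = 3 (mod 11).
  v = [4, 7, 1, 7, 3].
Step 2: syndromes of r = [9, 3, 1, 4, 7] (all sums mod 11).
  S_0 = Σ v_i r_i = 4·9 + 7·3 + 1·1 + 7·4 + 3·7 = 107 ≡ 8.
  S_1 = Σ v_i α_i r_i = 4·9·9 + 7·3·3 + 1·8·1 + 7·7·4 + 3·6·7 = 717 ≡ 2.
  α_i^2 mod 11 = [4, 9, 9, 5, 3].
  S_2 = Σ v_i α_i^2 r_i = 4·4·9 + 7·9·3 + 1·9·1 + 7·5·4 + 3·3·7 = 545 ≡ 6.
  S = (8, 2, 6) ≠ 0, so r is not a codeword (an error is present).
Step 3: locate the error. For a single error e at position i, S_ℓ = v_i·e·α_i^ℓ, so α_err = S_1/S_0.
  S_0^{−1} = 8^{−1} = 7 (mod 11), so α_err = 2·7 = 14 ≡ 3 = α_2. Error position i = 2.
  Consistency check: S_2/S_1 = 6·6 = 36 ≡ 3 = α_err ✓ (single-error assumption holds).
Step 4: error magnitude e = S_0/v_2 = S_0·∏_{j≠2}(α_2 − α_j) = 8·8 = 64 ≡ 9 (mod 11).
Step 5: correct position 2: c_2 = r_2 − e = 3 − 9 ≡ 5 (mod 11). Hence c = [9, 5, 1, 4, 7].
  Check: interpolating c through the α_i gives m(x) = 3 + 8·x (degree < 2) with m(α_i) = c_i for every i, so c is indeed a codeword.


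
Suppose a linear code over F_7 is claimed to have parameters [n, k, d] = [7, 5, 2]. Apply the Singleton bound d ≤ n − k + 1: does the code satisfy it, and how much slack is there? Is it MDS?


Singleton RHS = n − k + 1 = 3, slack = 1, bound satisfied, not MDS.

Singleton bound: d ≤ n − k + 1.
Here n = 7, k = 5, so n − k + 1 = 3.
Given d = 2, check d ≤ 3: YES.
Slack = (n − k + 1) − d = 1.
The code is NOT MDS (slack = 1 > 0).
Description: the claimed parameters are [7, 5, 2]_7; such a code would be non-MDS.


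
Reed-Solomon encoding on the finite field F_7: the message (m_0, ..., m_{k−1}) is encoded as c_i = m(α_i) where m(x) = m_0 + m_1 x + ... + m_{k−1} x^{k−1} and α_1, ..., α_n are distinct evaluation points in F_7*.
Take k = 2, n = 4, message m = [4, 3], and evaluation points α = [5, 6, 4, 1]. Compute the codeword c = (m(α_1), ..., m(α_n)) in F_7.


c = [5, 1, 2, 0]

Message polynomial: m(x) = 4 + 3·x (mod 7).
For each evaluation point α_i, compute m(α_i) mod 7:
  α_1 = 5: Horner steps 3 → 5, so m(5) = 5.
  α_2 = 6: Horner steps 3 → 1, so m(6) = 1.
  α_3 = 4: Horner steps 3 → 2, so m(4) = 2.
  α_4 = 1: Horner steps 3 → 0, so m(1) = 0.
Codeword c = [5, 1, 2, 0] ∈ F_7^4.


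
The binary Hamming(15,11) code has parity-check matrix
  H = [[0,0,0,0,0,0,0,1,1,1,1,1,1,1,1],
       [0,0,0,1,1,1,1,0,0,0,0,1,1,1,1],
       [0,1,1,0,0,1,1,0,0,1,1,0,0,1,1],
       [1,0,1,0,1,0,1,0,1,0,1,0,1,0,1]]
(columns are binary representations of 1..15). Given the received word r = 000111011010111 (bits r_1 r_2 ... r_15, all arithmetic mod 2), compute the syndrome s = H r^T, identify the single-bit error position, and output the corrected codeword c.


s = (0, 0, 0, 1)^T, error position = 1, corrected codeword c = 100111011010111

Compute s = H r^T mod 2 one row at a time:
  s_1 = 1 + 1 + 0 + 1 + 0 + 1 + 1 + 1 = 6 ≡ 0 (mod 2).
  s_2 = 1 + 1 + 1 + 0 + 0 + 1 + 1 + 1 = 6 ≡ 0 (mod 2).
  s_3 = 0 + 0 + 1 + 0 + 0 + 1 + 1 + 1 = 4 ≡ 0 (mod 2).
  s_4 = 0 + 0 + 1 + 0 + 1 + 1 + 1 + 1 = 5 ≡ 1 (mod 2).
s = (0, 0, 0, 1)^T — this equals column 1 of H (binary 0001), so error is at position 1.
Correct: flip bit 1 of r = 000111011010111 to get c = 100111011010111.


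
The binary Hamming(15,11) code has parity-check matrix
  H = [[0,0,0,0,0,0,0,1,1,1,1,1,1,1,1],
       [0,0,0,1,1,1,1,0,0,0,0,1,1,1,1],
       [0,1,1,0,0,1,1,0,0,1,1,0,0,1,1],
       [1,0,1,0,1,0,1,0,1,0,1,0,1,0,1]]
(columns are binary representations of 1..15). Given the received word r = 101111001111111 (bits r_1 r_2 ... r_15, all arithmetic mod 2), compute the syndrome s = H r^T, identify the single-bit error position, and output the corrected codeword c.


s = (1, 1, 0, 1)^T, error position = 13, corrected codeword c = 101111001111011

Compute s = H r^T mod 2 one row at a time:
  s_1 = 0 + 1 + 1 + 1 + 1 + 1 + 1 + 1 = 7 ≡ 1 (mod 2).
  s_2 = 1 + 1 + 1 + 0 + 1 + 1 + 1 + 1 = 7 ≡ 1 (mod 2).
  s_3 = 0 + 1 + 1 + 0 + 1 + 1 + 1 + 1 = 6 ≡ 0 (mod 2).
  s_4 = 1 + 1 + 1 + 0 + 1 + 1 + 1 + 1 = 7 ≡ 1 (mod 2).
s = (1, 1, 0, 1)^T — this equals column 13 of H (binary 1101), so error is at position 13.
Correct: flip bit 13 of r = 101111001111111 to get c = 101111001111011.


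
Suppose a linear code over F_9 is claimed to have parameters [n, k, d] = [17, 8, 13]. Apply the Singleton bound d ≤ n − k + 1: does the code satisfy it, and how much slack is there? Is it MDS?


Singleton RHS = n − k + 1 = 10, slack = -3, bound violated (no such code; not MDS).

Singleton bound: d ≤ n − k + 1.
Here n = 17, k = 8, so n − k + 1 = 10.
Given d = 13, check d ≤ 10: NO.
Slack = (n − k + 1) − d = -3.
The slack is negative: d = 13 exceeds n − k + 1 = 10 by 3, so the Singleton bound is violated and no linear [17, 8, 13]_9 code can exist. In particular it is not MDS (MDS requires d = n − k + 1 exactly).
Description: the claimed parameters are [17, 8, 13]_9; such a code would be impossible (violates the Singleton bound).


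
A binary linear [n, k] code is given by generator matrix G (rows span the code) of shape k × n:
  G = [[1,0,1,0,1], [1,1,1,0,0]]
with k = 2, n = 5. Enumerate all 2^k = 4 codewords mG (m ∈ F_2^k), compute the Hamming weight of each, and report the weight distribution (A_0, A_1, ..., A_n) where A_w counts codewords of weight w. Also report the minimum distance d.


Weight distribution: A_0 = 1, A_2 = 1, A_3 = 2. Minimum distance d = 2.

Enumerate all 2^2 = 4 messages m ∈ F_2^2.
For each, compute codeword c = mG in F_2^5, then tally its weight.
  m = 00 → c = 00000, weight = 0.
  m = 10 → c = 10101, weight = 3.
  m = 01 → c = 11100, weight = 3.
  m = 11 → c = 01001, weight = 2.
Tally weights:
  weight 0: 1 codewords.
  weight 2: 1 codewords.
  weight 3: 2 codewords.
Minimum distance d = smallest w > 0 with A_w > 0 = 2.
Sanity: Σ A_w = 4 = 2^2 = 4 ✓.


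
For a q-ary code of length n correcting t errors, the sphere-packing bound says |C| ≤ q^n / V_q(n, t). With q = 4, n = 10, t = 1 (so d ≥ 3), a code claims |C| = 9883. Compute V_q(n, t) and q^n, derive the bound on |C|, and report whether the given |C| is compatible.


V_q(n, t) = 31, q^n = 1048576, Hamming bound = 33825, |C| = 9883 ≤ bound (satisfied).

Step 1: Compute V_q(n, t) = Σ_{j=0}^1 C(n, j) (q−1)^j.
  j = 0: C(10,0)·(3)^0 = 1·1 = 1.
  j = 1: C(10,1)·(3)^1 = 10·3 = 30.
  V_q(n, t) = 1 + 30 = 31.
Step 2: q^n = 4^10 = 1048576.
Step 3: Hamming bound ⌊q^n / V_q(n,t)⌋ = ⌊1048576/31⌋ = 33825.
Step 4: Compare |C| = 9883 to 33825: satisfied.
The claimed |C| lies below the Hamming bound.


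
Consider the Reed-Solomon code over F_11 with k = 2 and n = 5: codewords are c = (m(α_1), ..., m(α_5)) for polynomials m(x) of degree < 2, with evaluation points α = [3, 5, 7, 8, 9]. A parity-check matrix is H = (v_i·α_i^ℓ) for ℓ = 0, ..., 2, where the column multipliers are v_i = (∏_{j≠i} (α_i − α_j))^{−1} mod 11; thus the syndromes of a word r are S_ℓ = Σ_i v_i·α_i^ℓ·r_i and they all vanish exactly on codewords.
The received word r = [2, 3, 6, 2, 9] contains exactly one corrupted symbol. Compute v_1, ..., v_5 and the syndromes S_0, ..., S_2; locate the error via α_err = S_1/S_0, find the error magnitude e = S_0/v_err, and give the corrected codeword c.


S = (10, 8, 2), error at position 1, error magnitude e = 2, c = [0, 3, 6, 2, 9].

Step 1: column multipliers v_i = (∏_{j≠i}(α_i − α_j))^{−1} mod 11.
  i = 1 (α = 3): (3−5)(3−7)(3−8)(3−9) = (−2)·(−4)·(−5)·(−6) = 240 ≡ 9, so v_1 = 9^{−1} = 5 (mod 11).
  i = 2 (α = 5): (5−3)(5−7)(5−8)(5−9) = 2·(−2)·(−3)·(−4) = −48 ≡ 7, so v_2 = 7^{−1} = 8 (mod 11).
  i = 3 (α = 7): (7−3)(7−5)(7−8)(7−9) = 4·2·(−1)·(−2) = 16 ≡ 5, so v_3 = 5^{−1} = 9 (mod 11).
  i = 4 (α = 8): (8−3)(8−5)(8−7)(8−9) = 5·3·1·(−1) = −15 ≡ 7, so v_4 = 7^{−1} = 8 (mod 11).
  i = 5 (α = 9): (9−3)(9−5)(9−7)(9−8) = 6·4·2·1 = 48 ≡ 4, so v_5 = 4^{−1} = 3 (mod 11).
  v = [5, 8, 9, 8, 3].
Step 2: syndromes of r = [2, 3, 6, 2, 9] (all sums mod 11).
  S_0 = Σ v_i r_i = 5·2 + 8·3 + 9·6 + 8·2 + 3·9 = 131 ≡ 10.
  S_1 = Σ v_i α_i r_i = 5·3·2 + 8·5·3 + 9·7·6 + 8·8·2 + 3·9·9 = 899 ≡ 8.
  α_i^2 mod 11 = [9, 3, 5, 9, 4].
  S_2 = Σ v_i α_i^2 r_i = 5·9·2 + 8·3·3 + 9·5·6 + 8·9·2 + 3·4·9 = 684 ≡ 2.
  S = (10, 8, 2) ≠ 0, so r is not a codeword (an error is present).
Step 3: locate the error. For a single error e at position i, S_ℓ = v_i·e·α_i^ℓ, so α_err = S_1/S_0.
  S_0^{−1} = 10^{−1} = 10 (mod 11), so α_err = 8·10 = 80 ≡ 3 = α_1. Error position i = 1.
  Consistency check: S_2/S_1 = 2·7 = 14 ≡ 3 = α_err ✓ (single-error assumption holds).
Step 4: error magnitude e = S_0/v_1 = S_0·∏_{j≠1}(α_1 − α_j) = 10·9 = 90 ≡ 2 (mod 11).
Step 5: correct position 1: c_1 = r_1 − e = 2 − 2 ≡ 0 (mod 11). Hence c = [0, 3, 6, 2, 9].
  Check: interpolating c through the α_i gives m(x) = 1 + 7·x (degree < 2) with m(α_i) = c_i for every i, so c is indeed a codeword.


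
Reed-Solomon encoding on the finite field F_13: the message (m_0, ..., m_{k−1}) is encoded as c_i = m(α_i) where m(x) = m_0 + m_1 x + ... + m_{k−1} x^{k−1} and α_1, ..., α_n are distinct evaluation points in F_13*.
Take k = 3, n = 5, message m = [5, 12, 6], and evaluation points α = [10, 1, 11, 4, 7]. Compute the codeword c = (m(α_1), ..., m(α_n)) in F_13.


c = [10, 10, 5, 6, 6]

Message polynomial: m(x) = 5 + 12·x + 6·x^2 (mod 13).
For each evaluation point α_i, compute m(α_i) mod 13:
  α_1 = 10: Horner steps 6 → 7 → 10, so m(10) = 10.
  α_2 = 1: Horner steps 6 → 5 → 10, so m(1) = 10.
  α_3 = 11: Horner steps 6 → 0 → 5, so m(11) = 5.
  α_4 = 4: Horner steps 6 → 10 → 6, so m(4) = 6.
  α_5 = 7: Horner steps 6 → 2 → 6, so m(7) = 6.
Codeword c = [10, 10, 5, 6, 6] ∈ F_13^5.


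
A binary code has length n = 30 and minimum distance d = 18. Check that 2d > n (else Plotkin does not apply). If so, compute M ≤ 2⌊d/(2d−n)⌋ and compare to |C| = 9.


Plotkin bound M ≤ 6; given |C| = 9 > bound (violated).

Check applicability: 2d = 36, n = 30.
2d − n = 6 > 0, so Plotkin applies.
Compute d/(2d−n) = 18/6 ≈ 3.0000.
⌊d/(2d−n)⌋ = 3.
Plotkin bound: M ≤ 2·3 = 6.
Given |C| = 9, check: VIOLATED.
This |C| is above the Plotkin bound, so no binary code with n = 30, d = 18 and 9 codewords exists.


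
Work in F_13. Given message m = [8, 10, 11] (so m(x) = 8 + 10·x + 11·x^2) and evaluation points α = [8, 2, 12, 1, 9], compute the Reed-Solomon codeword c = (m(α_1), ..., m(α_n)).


c = [12, 7, 9, 3, 1]

Message polynomial: m(x) = 8 + 10·x + 11·x^2 (mod 13).
For each evaluation point α_i, compute m(α_i) mod 13:
  α_1 = 8: Horner steps 11 → 7 → 12, so m(8) = 12.
  α_2 = 2: Horner steps 11 → 6 → 7, so m(2) = 7.
  α_3 = 12: Horner steps 11 → 12 → 9, so m(12) = 9.
  α_4 = 1: Horner steps 11 → 8 → 3, so m(1) = 3.
  α_5 = 9: Horner steps 11 → 5 → 1, so m(9) = 1.
Codeword c = [12, 7, 9, 3, 1] ∈ F_13^5.


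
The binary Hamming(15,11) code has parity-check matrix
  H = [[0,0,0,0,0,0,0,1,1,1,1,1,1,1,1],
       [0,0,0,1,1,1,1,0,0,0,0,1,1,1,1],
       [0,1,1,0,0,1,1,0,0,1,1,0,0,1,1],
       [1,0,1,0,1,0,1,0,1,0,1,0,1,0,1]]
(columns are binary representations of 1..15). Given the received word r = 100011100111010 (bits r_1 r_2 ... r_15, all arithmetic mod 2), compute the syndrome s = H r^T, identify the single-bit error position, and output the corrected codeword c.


s = (0, 1, 1, 0)^T, error position = 6, corrected codeword c = 100010100111010

Compute s = H r^T mod 2 one row at a time:
  s_1 = 0 + 0 + 1 + 1 + 1 + 0 + 1 + 0 = 4 ≡ 0 (mod 2).
  s_2 = 0 + 1 + 1 + 1 + 1 + 0 + 1 + 0 = 5 ≡ 1 (mod 2).
  s_3 = 0 + 0 + 1 + 1 + 1 + 1 + 1 + 0 = 5 ≡ 1 (mod 2).
  s_4 = 1 + 0 + 1 + 1 + 0 + 1 + 0 + 0 = 4 ≡ 0 (mod 2).
s = (0, 1, 1, 0)^T — this equals column 6 of H (binary 0110), so error is at position 6.
Correct: flip bit 6 of r = 100011100111010 to get c = 100010100111010.


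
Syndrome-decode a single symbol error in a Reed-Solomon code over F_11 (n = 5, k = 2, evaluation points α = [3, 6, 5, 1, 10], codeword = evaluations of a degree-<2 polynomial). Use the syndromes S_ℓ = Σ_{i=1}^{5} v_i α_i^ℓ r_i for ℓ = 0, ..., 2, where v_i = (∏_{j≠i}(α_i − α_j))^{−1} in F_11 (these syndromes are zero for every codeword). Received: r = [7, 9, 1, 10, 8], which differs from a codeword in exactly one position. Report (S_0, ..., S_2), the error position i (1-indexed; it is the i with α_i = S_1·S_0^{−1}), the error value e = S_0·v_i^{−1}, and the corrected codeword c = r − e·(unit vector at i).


S = (1, 1, 1), error at position 4, error magnitude e = 8, c = [7, 9, 1, 2, 8].

Step 1: column multipliers v_i = (∏_{j≠i}(α_i − α_j))^{−1} mod 11.
  i = 1 (α = 3): (3−6)(3−5)(3−1)(3−10) = (−3)·(−2)·2·(−7) = −84 ≡ 4, so v_1 = 4^{−1} = 3 (mod 11).
  i = 2 (α = 6): (6−3)(6−5)(6−1)(6−10) = 3·1·5·(−4) = −60 ≡ 6, so v_2 = 6^{−1} = 2 (mod 11).
  i = 3 (α = 5): (5−3)(5−6)(5−1)(5−10) = 2·(−1)·4·(−5) = 40 ≡ 7, so v_3 = 7^{−1} = 8 (mod 11).
  i = 4 (α = 1): (1−3)(1−6)(1−5)(1−10) = (−2)·(−5)·(−4)·(−9) = 360 ≡ 8, so v_4 = 8^{−1} = 7 (mod 11).
  i = 5 (α = 10): (10−3)(10−6)(10−5)(10−1) = 7·4·5·9 = 1260 ≡ 6, so v_5 = 6^{−1} = 2 (mod 11).
  v = [3, 2, 8, 7, 2].
Step 2: syndromes of r = [7, 9, 1, 10, 8] (all sums mod 11).
  S_0 = Σ v_i r_i = 3·7 + 2·9 + 8·1 + 7·10 + 2·8 = 133 ≡ 1.
  S_1 = Σ v_i α_i r_i = 3·3·7 + 2·6·9 + 8·5·1 + 7·1·10 + 2·10·8 = 441 ≡ 1.
  α_i^2 mod 11 = [9, 3, 3, 1, 1].
  S_2 = Σ v_i α_i^2 r_i = 3·9·7 + 2·3·9 + 8·3·1 + 7·1·10 + 2·1·8 = 353 ≡ 1.
  S = (1, 1, 1) ≠ 0, so r is not a codeword (an error is present).
Step 3: locate the error. For a single error e at position i, S_ℓ = v_i·e·α_i^ℓ, so α_err = S_1/S_0.
  S_0^{−1} = 1^{−1} = 1 (mod 11), so α_err = 1·1 = 1 ≡ 1 = α_4. Error position i = 4.
  Consistency check: S_2/S_1 = 1·1 = 1 ≡ 1 = α_err ✓ (single-error assumption holds).
Step 4: error magnitude e = S_0/v_4 = S_0·∏_{j≠4}(α_4 − α_j) = 1·8 = 8 ≡ 8 (mod 11).
Step 5: correct position 4: c_4 = r_4 − e = 10 − 8 ≡ 2 (mod 11). Hence c = [7, 9, 1, 2, 8].
  Check: interpolating c through the α_i gives m(x) = 5 + 8·x (degree < 2) with m(α_i) = c_i for every i, so c is indeed a codeword.


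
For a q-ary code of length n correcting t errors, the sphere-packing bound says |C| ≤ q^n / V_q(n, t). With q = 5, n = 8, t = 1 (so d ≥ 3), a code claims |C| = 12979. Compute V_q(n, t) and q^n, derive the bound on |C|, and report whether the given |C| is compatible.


V_q(n, t) = 33, q^n = 390625, Hamming bound = 11837, |C| = 12979 > bound (violated).

Step 1: Compute V_q(n, t) = Σ_{j=0}^1 C(n, j) (q−1)^j.
  j = 0: C(8,0)·(4)^0 = 1·1 = 1.
  j = 1: C(8,1)·(4)^1 = 8·4 = 32.
  V_q(n, t) = 1 + 32 = 33.
Step 2: q^n = 5^8 = 390625.
Step 3: Hamming bound ⌊q^n / V_q(n,t)⌋ = ⌊390625/33⌋ = 11837.
Step 4: Compare |C| = 12979 to 11837: violated.
The claimed |C| lies above the Hamming bound, so no 5-ary code of length 8 with d ≥ 3 can have 12979 codewords.


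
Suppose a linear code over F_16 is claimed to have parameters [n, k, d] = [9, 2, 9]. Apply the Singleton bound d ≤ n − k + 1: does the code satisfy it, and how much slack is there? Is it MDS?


Singleton RHS = n − k + 1 = 8, slack = -1, bound violated (no such code; not MDS).

Singleton bound: d ≤ n − k + 1.
Here n = 9, k = 2, so n − k + 1 = 8.
Given d = 9, check d ≤ 8: NO.
Slack = (n − k + 1) − d = -1.
The slack is negative: d = 9 exceeds n − k + 1 = 8 by 1, so the Singleton bound is violated and no linear [9, 2, 9]_16 code can exist. In particular it is not MDS (MDS requires d = n − k + 1 exactly).
Description: the claimed parameters are [9, 2, 9]_16; such a code would be impossible (violates the Singleton bound).


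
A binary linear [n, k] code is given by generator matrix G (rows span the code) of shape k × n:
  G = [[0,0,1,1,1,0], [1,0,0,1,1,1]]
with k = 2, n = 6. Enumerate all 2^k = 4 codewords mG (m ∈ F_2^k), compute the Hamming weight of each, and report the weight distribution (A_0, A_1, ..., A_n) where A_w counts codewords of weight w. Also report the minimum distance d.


Weight distribution: A_0 = 1, A_3 = 2, A_4 = 1. Minimum distance d = 3.

Enumerate all 2^2 = 4 messages m ∈ F_2^2.
For each, compute codeword c = mG in F_2^6, then tally its weight.
  m = 00 → c = 000000, weight = 0.
  m = 10 → c = 001110, weight = 3.
  m = 01 → c = 100111, weight = 4.
  m = 11 → c = 101001, weight = 3.
Tally weights:
  weight 0: 1 codewords.
  weight 3: 2 codewords.
  weight 4: 1 codewords.
Minimum distance d = smallest w > 0 with A_w > 0 = 3.
Sanity: Σ A_w = 4 = 2^2 = 4 ✓.


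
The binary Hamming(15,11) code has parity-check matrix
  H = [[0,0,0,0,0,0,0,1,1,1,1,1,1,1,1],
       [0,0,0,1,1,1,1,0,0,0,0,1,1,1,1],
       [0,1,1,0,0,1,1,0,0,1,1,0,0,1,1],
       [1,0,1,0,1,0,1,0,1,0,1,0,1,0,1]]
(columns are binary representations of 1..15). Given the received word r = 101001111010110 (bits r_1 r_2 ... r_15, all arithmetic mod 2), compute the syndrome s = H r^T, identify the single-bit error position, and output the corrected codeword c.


s = (1, 0, 1, 0)^T, error position = 10, corrected codeword c = 101001111110110

Compute s = H r^T mod 2 one row at a time:
  s_1 = 1 + 1 + 0 + 1 + 0 + 1 + 1 + 0 = 5 ≡ 1 (mod 2).
  s_2 = 0 + 0 + 1 + 1 + 0 + 1 + 1 + 0 = 4 ≡ 0 (mod 2).
  s_3 = 0 + 1 + 1 + 1 + 0 + 1 + 1 + 0 = 5 ≡ 1 (mod 2).
  s_4 = 1 + 1 + 0 + 1 + 1 + 1 + 1 + 0 = 6 ≡ 0 (mod 2).
s = (1, 0, 1, 0)^T — this equals column 10 of H (binary 1010), so error is at position 10.
Correct: flip bit 10 of r = 101001111010110 to get c = 101001111110110.


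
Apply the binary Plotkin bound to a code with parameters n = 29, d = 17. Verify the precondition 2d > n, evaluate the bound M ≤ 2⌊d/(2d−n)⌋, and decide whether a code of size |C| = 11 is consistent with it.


Plotkin bound M ≤ 6; given |C| = 11 > bound (violated).

Check applicability: 2d = 34, n = 29.
2d − n = 5 > 0, so Plotkin applies.
Compute d/(2d−n) = 17/5 ≈ 3.4000.
⌊d/(2d−n)⌋ = 3.
Plotkin bound: M ≤ 2·3 = 6.
Given |C| = 11, check: VIOLATED.
This |C| is above the Plotkin bound, so no binary code with n = 29, d = 17 and 11 codewords exists.


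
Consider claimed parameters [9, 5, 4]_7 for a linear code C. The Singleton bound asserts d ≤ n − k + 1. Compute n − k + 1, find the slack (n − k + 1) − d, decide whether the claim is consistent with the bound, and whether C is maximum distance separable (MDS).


Singleton RHS = n − k + 1 = 5, slack = 1, bound satisfied, not MDS.

Singleton bound: d ≤ n − k + 1.
Here n = 9, k = 5, so n − k + 1 = 5.
Given d = 4, check d ≤ 5: YES.
Slack = (n − k + 1) − d = 1.
The code is NOT MDS (slack = 1 > 0).
Description: the claimed parameters are [9, 5, 4]_7; such a code would be non-MDS.


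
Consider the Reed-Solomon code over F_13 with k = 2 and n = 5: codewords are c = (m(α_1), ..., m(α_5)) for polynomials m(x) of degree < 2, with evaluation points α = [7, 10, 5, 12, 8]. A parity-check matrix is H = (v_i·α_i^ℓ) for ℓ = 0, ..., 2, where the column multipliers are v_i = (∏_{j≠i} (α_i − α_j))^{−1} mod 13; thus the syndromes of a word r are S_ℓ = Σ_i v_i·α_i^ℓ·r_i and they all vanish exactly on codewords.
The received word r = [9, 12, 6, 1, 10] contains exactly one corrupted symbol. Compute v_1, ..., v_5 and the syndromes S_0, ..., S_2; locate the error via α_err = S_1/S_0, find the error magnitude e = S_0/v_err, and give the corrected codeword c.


S = (6, 4, 7), error at position 3, error magnitude e = 12, c = [9, 12, 7, 1, 10].

Step 1: column multipliers v_i = (∏_{j≠i}(α_i − α_j))^{−1} mod 13.
  i = 1 (α = 7): (7−10)(7−5)(7−12)(7−8) = (−3)·2·(−5)·(−1) = −30 ≡ 9, so v_1 = 9^{−1} = 3 (mod 13).
  i = 2 (α = 10): (10−7)(10−5)(10−12)(10−8) = 3·5·(−2)·2 = −60 ≡ 5, so v_2 = 5^{−1} = 8 (mod 13).
  i = 3 (α = 5): (5−7)(5−10)(5−12)(5−8) = (−2)·(−5)·(−7)·(−3) = 210 ≡ 2, so v_3 = 2^{−1} = 7 (mod 13).
  i = 4 (α = 12): (12−7)(12−10)(12−5)(12−8) = 5·2·7·4 = 280 ≡ 7, so v_4 = 7^{−1} = 2 (mod 13).
  i = 5 (α = 8): (8−7)(8−10)(8−5)(8−12) = 1·(−2)·3·(−4) = 24 ≡ 11, so v_5 = 11^{−1} = 6 (mod 13).
  v = [3, 8, 7, 2, 6].
Step 2: syndromes of r = [9, 12, 6, 1, 10] (all sums mod 13).
  S_0 = Σ v_i r_i = 3·9 + 8·12 + 7·6 + 2·1 + 6·10 = 227 ≡ 6.
  S_1 = Σ v_i α_i r_i = 3·7·9 + 8·10·12 + 7·5·6 + 2·12·1 + 6·8·10 = 1863 ≡ 4.
  α_i^2 mod 13 = [10, 9, 12, 1, 12].
  S_2 = Σ v_i α_i^2 r_i = 3·10·9 + 8·9·12 + 7·12·6 + 2·1·1 + 6·12·10 = 2360 ≡ 7.
  S = (6, 4, 7) ≠ 0, so r is not a codeword (an error is present).
Step 3: locate the error. For a single error e at position i, S_ℓ = v_i·e·α_i^ℓ, so α_err = S_1/S_0.
  S_0^{−1} = 6^{−1} = 11 (mod 13), so α_err = 4·11 = 44 ≡ 5 = α_3. Error position i = 3.
  Consistency check: S_2/S_1 = 7·10 = 70 ≡ 5 = α_err ✓ (single-error assumption holds).
Step 4: error magnitude e = S_0/v_3 = S_0·∏_{j≠3}(α_3 − α_j) = 6·2 = 12 ≡ 12 (mod 13).
Step 5: correct position 3: c_3 = r_3 − e = 6 − 12 ≡ 7 (mod 13). Hence c = [9, 12, 7, 1, 10].
  Check: interpolating c through the α_i gives m(x) = 2 + 1·x (degree < 2) with m(α_i) = c_i for every i, so c is indeed a codeword.


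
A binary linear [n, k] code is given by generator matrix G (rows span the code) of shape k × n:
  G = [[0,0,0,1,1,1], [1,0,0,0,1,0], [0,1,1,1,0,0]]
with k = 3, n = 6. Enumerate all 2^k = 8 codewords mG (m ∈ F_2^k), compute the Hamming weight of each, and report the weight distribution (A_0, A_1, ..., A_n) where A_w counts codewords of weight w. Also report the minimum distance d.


Weight distribution: A_0 = 1, A_2 = 1, A_3 = 3, A_4 = 2, A_5 = 1. Minimum distance d = 2.

Enumerate all 2^3 = 8 messages m ∈ F_2^3.
For each, compute codeword c = mG in F_2^6, then tally its weight.
  m = 000 → c = 000000, weight = 0.
  m = 100 → c = 000111, weight = 3.
  m = 010 → c = 100010, weight = 2.
  m = 110 → c = 100101, weight = 3.
  m = 001 → c = 011100, weight = 3.
  m = 101 → c = 011011, weight = 4.
  m = 011 → c = 111110, weight = 5.
  m = 111 → c = 111001, weight = 4.
Tally weights:
  weight 0: 1 codewords.
  weight 2: 1 codewords.
  weight 3: 3 codewords.
  weight 4: 2 codewords.
  weight 5: 1 codewords.
Minimum distance d = smallest w > 0 with A_w > 0 = 2.
Sanity: Σ A_w = 8 = 2^3 = 8 ✓.


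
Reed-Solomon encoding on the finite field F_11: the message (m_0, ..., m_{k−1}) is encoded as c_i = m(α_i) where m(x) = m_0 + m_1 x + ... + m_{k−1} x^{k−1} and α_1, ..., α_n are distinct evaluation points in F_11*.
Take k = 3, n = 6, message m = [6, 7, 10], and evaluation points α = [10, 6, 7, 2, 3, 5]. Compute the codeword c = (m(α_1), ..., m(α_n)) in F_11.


c = [9, 1, 6, 5, 7, 5]

Message polynomial: m(x) = 6 + 7·x + 10·x^2 (mod 11).
For each evaluation point α_i, compute m(α_i) mod 11:
  α_1 = 10: Horner steps 10 → 8 → 9, so m(10) = 9.
  α_2 = 6: Horner steps 10 → 1 → 1, so m(6) = 1.
  α_3 = 7: Horner steps 10 → 0 → 6, so m(7) = 6.
  α_4 = 2: Horner steps 10 → 5 → 5, so m(2) = 5.
  α_5 = 3: Horner steps 10 → 4 → 7, so m(3) = 7.
  α_6 = 5: Horner steps 10 → 2 → 5, so m(5) = 5.
Codeword c = [9, 1, 6, 5, 7, 5] ∈ F_11^6.


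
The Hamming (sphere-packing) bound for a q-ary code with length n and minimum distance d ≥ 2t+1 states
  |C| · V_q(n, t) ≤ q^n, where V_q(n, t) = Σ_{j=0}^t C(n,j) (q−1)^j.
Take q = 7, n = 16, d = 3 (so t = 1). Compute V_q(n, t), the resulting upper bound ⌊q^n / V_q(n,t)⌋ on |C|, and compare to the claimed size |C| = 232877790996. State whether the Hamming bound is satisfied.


V_q(n, t) = 97, q^n = 33232930569601, Hamming bound = 342607531645, |C| = 232877790996 ≤ bound (satisfied).

Step 1: Compute V_q(n, t) = Σ_{j=0}^1 C(n, j) (q−1)^j.
  j = 0: C(16,0)·(6)^0 = 1·1 = 1.
  j = 1: C(16,1)·(6)^1 = 16·6 = 96.
  V_q(n, t) = 1 + 96 = 97.
Step 2: q^n = 7^16 = 33232930569601.
Step 3: Hamming bound ⌊q^n / V_q(n,t)⌋ = ⌊33232930569601/97⌋ = 342607531645.
Step 4: Compare |C| = 232877790996 to 342607531645: satisfied.
The claimed |C| lies below the Hamming bound.


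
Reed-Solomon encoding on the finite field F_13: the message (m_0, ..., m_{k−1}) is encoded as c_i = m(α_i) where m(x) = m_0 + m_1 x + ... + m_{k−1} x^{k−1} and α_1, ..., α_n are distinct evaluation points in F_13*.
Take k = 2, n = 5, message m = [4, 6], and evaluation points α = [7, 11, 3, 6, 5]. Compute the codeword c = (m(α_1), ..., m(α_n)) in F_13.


c = [7, 5, 9, 1, 8]

Message polynomial: m(x) = 4 + 6·x (mod 13).
For each evaluation point α_i, compute m(α_i) mod 13:
  α_1 = 7: Horner steps 6 → 7, so m(7) = 7.
  α_2 = 11: Horner steps 6 → 5, so m(11) = 5.
  α_3 = 3: Horner steps 6 → 9, so m(3) = 9.
  α_4 = 6: Horner steps 6 → 1, so m(6) = 1.
  α_5 = 5: Horner steps 6 → 8, so m(5) = 8.
Codeword c = [7, 5, 9, 1, 8] ∈ F_13^5.


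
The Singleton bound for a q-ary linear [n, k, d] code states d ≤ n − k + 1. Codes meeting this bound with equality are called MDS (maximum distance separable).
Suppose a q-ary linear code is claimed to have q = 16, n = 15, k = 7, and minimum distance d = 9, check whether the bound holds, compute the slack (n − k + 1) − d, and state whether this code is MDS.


Singleton RHS = n − k + 1 = 9, slack = 0, bound satisfied, MDS.

Singleton bound: d ≤ n − k + 1.
Here n = 15, k = 7, so n − k + 1 = 9.
Given d = 9, check d ≤ 9: YES.
Slack = (n − k + 1) − d = 0.
The code is MDS (slack = 0).
Description: the claimed parameters are [15, 7, 9]_16; such a code would be MDS (meets Singleton bound).


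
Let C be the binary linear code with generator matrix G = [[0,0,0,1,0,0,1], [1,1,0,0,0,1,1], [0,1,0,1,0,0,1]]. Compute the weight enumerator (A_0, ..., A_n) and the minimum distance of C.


Weight distribution: A_0 = 1, A_1 = 1, A_2 = 1, A_3 = 3, A_4 = 2. Minimum distance d = 1.

Enumerate all 2^3 = 8 messages m ∈ F_2^3.
For each, compute codeword c = mG in F_2^7, then tally its weight.
  m = 000 → c = 0000000, weight = 0.
  m = 100 → c = 0001001, weight = 2.
  m = 010 → c = 1100011, weight = 4.
  m = 110 → c = 1101010, weight = 4.
  m = 001 → c = 0101001, weight = 3.
  m = 101 → c = 0100000, weight = 1.
  m = 011 → c = 1001010, weight = 3.
  m = 111 → c = 1000011, weight = 3.
Tally weights:
  weight 0: 1 codewords.
  weight 1: 1 codewords.
  weight 2: 1 codewords.
  weight 3: 3 codewords.
  weight 4: 2 codewords.
Minimum distance d = smallest w > 0 with A_w > 0 = 1.
Sanity: Σ A_w = 8 = 2^3 = 8 ✓.


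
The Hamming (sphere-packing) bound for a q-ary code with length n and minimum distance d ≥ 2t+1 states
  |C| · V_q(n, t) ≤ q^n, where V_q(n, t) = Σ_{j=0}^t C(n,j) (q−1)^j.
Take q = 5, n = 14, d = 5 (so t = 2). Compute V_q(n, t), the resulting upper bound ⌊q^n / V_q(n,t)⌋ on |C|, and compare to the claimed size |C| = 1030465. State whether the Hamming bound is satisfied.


V_q(n, t) = 1513, q^n = 6103515625, Hamming bound = 4034048, |C| = 1030465 ≤ bound (satisfied).

Step 1: Compute V_q(n, t) = Σ_{j=0}^2 C(n, j) (q−1)^j.
  j = 0: C(14,0)·(4)^0 = 1·1 = 1.
  j = 1: C(14,1)·(4)^1 = 14·4 = 56.
  j = 2: C(14,2)·(4)^2 = 91·16 = 1456.
  V_q(n, t) = 1 + 56 + 1456 = 1513.
Step 2: q^n = 5^14 = 6103515625.
Step 3: Hamming bound ⌊q^n / V_q(n,t)⌋ = ⌊6103515625/1513⌋ = 4034048.
Step 4: Compare |C| = 1030465 to 4034048: satisfied.
The claimed |C| lies below the Hamming bound.


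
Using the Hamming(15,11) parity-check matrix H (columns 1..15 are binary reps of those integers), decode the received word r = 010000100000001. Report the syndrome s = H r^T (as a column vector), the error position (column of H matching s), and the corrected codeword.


s = (1, 0, 1, 0)^T, error position = 10, corrected codeword c = 010000100100001

Compute s = H r^T mod 2 one row at a time:
  s_1 = 0 + 0 + 0 + 0 + 0 + 0 + 0 + 1 = 1 ≡ 1 (mod 2).
  s_2 = 0 + 0 + 0 + 1 + 0 + 0 + 0 + 1 = 2 ≡ 0 (mod 2).
  s_3 = 1 + 0 + 0 + 1 + 0 + 0 + 0 + 1 = 3 ≡ 1 (mod 2).
  s_4 = 0 + 0 + 0 + 1 + 0 + 0 + 0 + 1 = 2 ≡ 0 (mod 2).
s = (1, 0, 1, 0)^T — this equals column 10 of H (binary 1010), so error is at position 10.
Correct: flip bit 10 of r = 010000100000001 to get c = 010000100100001.


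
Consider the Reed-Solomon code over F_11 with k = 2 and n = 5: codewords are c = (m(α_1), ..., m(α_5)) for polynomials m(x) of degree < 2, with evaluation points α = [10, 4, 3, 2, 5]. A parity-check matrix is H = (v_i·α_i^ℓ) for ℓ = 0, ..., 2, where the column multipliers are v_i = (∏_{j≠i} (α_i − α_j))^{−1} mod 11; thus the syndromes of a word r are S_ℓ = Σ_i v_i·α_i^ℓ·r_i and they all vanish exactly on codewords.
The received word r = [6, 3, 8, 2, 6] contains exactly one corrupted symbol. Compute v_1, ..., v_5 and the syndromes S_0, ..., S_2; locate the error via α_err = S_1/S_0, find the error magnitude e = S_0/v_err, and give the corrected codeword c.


S = (10, 6, 8), error at position 5, error magnitude e = 8, c = [6, 3, 8, 2, 9].

Step 1: column multipliers v_i = (∏_{j≠i}(α_i − α_j))^{−1} mod 11.
  i = 1 (α = 10): (10−4)(10−3)(10−2)(10−5) = 6·7·8·5 = 1680 ≡ 8, so v_1 = 8^{−1} = 7 (mod 11).
  i = 2 (α = 4): (4−10)(4−3)(4−2)(4−5) = (−6)·1·2·(−1) = 12 ≡ 1, so v_2 = 1^{−1} = 1 (mod 11).
  i = 3 (α = 3): (3−10)(3−4)(3−2)(3−5) = (−7)·(−1)·1·(−2) = −14 ≡ 8, so v_3 = 8^{−1} = 7 (mod 11).
  i = 4 (α = 2): (2−10)(2−4)(2−3)(2−5) = (−8)·(−2)·(−1)·(−3) = 48 ≡ 4, so v_4 = 4^{−1} = 3 (mod 11).
  i = 5 (α = 5): (5−10)(5−4)(5−3)(5−2) = (−5)·1·2·3 = −30 ≡ 3, so v_5 = 3^{−1} = 4 (mod 11).
  v = [7, 1, 7, 3, 4].
Step 2: syndromes of r = [6, 3, 8, 2, 6] (all sums mod 11).
  S_0 = Σ v_i r_i = 7·6 + 1·3 + 7·8 + 3·2 + 4·6 = 131 ≡ 10.
  S_1 = Σ v_i α_i r_i = 7·10·6 + 1·4·3 + 7·3·8 + 3·2·2 + 4·5·6 = 732 ≡ 6.
  α_i^2 mod 11 = [1, 5, 9, 4, 3].
  S_2 = Σ v_i α_i^2 r_i = 7·1·6 + 1·5·3 + 7·9·8 + 3·4·2 + 4·3·6 = 657 ≡ 8.
  S = (10, 6, 8) ≠ 0, so r is not a codeword (an error is present).
Step 3: locate the error. For a single error e at position i, S_ℓ = v_i·e·α_i^ℓ, so α_err = S_1/S_0.
  S_0^{−1} = 10^{−1} = 10 (mod 11), so α_err = 6·10 = 60 ≡ 5 = α_5. Error position i = 5.
  Consistency check: S_2/S_1 = 8·2 = 16 ≡ 5 = α_err ✓ (single-error assumption holds).
Step 4: error magnitude e = S_0/v_5 = S_0·∏_{j≠5}(α_5 − α_j) = 10·3 = 30 ≡ 8 (mod 11).
Step 5: correct position 5: c_5 = r_5 − e = 6 − 8 ≡ 9 (mod 11). Hence c = [6, 3, 8, 2, 9].
  Check: interpolating c through the α_i gives m(x) = 1 + 6·x (degree < 2) with m(α_i) = c_i for every i, so c is indeed a codeword.
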